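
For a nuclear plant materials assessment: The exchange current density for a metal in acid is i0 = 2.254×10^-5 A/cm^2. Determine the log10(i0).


i0 = 2.254×10^-5 A/cm^2
log10(i0) = -4.647

-4.647


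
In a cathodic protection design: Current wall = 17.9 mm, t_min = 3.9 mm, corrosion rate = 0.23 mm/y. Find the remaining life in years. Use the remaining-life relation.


Apply the remaining-life relation: RL = (t_current − t_min) / CR
RL = (17.9 − 3.9) / 0.23 = 14.0 / 0.23 = 60.9 years

60.9 years


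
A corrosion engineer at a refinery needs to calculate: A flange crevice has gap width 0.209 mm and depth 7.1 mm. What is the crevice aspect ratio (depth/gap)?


Aspect ratio = depth / gap
Ratio = 7.1 / 0.209 = 34.0

34.0


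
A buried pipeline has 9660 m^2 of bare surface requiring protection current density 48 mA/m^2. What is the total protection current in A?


I = area * current density, then convert mA → A (÷1000)
I = 9660 * 48 / 1000 = 463.68 A

463.68 A


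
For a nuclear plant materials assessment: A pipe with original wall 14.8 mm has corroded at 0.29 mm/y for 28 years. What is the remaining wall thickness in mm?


Remaining wall = original − CR × time
t = 14.8 − 0.29*28 = 14.8 − 8.12 = 6.68 mm

6.68 mm


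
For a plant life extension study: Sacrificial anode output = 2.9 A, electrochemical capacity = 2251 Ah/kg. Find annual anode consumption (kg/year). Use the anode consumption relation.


Annual consumption = current * hours per year / capacity
Rate = 2.9 * 8760 / 2251 = 11.3 kg/year

11.3 kg/year


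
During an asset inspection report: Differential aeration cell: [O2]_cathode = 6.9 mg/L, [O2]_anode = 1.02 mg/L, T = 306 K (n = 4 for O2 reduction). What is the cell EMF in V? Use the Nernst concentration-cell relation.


Apply the Nernst concentration-cell relation: E = (RT/nF)*ln(C_cathode/C_anode)
RT/nF = 8.314*306/(4*96485) = 0.00659192 V
ln(6.9/1.02) = 1.91172
E = 0.00659192 * 1.91172 = 0.0126 V

0.0126 V


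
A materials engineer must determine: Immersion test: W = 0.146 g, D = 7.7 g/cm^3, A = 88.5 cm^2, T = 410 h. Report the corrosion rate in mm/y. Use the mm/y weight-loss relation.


Apply the mm/y weight-loss relation: CR = 87600 * W / (D * A * T)
Numerator: 87600 * 0.146 = 12789.6
Denominator: 7.7 * 88.5 * 410 = 279394.5
CR = 12789.6 / 279394.5 = 0.0458 mm/y

0.0458 mm/y


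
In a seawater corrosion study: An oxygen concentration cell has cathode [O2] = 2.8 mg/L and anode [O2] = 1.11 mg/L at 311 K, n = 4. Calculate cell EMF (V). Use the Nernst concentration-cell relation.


Apply the Nernst concentration-cell relation: E = (RT/nF)*ln(C_cathode/C_anode)
RT/nF = 8.314*311/(4*96485) = 0.00669963 V
ln(2.8/1.11) = 0.92526
E = 0.00669963 * 0.92526 = 0.0062 V

0.0062 V


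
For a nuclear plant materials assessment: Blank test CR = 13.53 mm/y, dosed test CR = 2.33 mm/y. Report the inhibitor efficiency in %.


Apply the inhibitor-efficiency definition: IE = (CR_blank − CR_inh)/CR_blank × 100
IE = (13.53 − 2.33) / 13.53 × 100
IE = 11.2 / 13.53 × 100 = 82.8 %

82.8 %


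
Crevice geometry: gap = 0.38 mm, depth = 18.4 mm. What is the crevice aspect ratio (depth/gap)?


Aspect ratio = depth / gap
Ratio = 18.4 / 0.38 = 48.4

48.4


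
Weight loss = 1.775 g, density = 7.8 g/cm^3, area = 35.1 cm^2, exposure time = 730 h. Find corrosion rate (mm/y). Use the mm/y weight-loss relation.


Apply the mm/y weight-loss relation: CR = 87600 * W / (D * A * T)
Numerator: 87600 * 1.775 = 155490.0
Denominator: 7.8 * 35.1 * 730 = 199859.4
CR = 155490.0 / 199859.4 = 0.778 mm/y

0.778 mm/y


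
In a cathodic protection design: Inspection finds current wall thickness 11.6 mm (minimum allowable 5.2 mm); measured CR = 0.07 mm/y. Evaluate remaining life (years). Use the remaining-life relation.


Apply the remaining-life relation: RL = (t_current − t_min) / CR
RL = (11.6 − 5.2) / 0.07 = 6.4 / 0.07 = 91.4 years

91.4 years


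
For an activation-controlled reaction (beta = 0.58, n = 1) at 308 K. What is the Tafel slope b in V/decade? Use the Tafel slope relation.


Apply the Tafel slope relation: b = 2.303*R*T/(beta*n*F)
Numerator: 2.303 * 8.314 * 308 = 5897.32
Denominator: 0.58 * 1 * 96485 = 55961.3
b = 5897.32 / 55961.3 = 0.1054 V/decade

0.1054 V/decade


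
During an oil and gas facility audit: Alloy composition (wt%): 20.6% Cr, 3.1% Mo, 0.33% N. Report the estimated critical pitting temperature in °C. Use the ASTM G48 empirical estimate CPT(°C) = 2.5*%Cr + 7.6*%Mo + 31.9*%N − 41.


Apply the ASTM G48 empirical CPT estimate: CPT(°C) = 2.5*%Cr + 7.6*%Mo + 31.9*%N − 41
2.5*20.6 = 51.5; 7.6*3.1 = 23.56; 31.9*0.33 = 10.527
CPT = 51.5 + 23.56 + 10.527 − 41 = 44.587 °C
Rounded to 0.1 °C: CPT ≈ 44.6 °C

44.6 °C


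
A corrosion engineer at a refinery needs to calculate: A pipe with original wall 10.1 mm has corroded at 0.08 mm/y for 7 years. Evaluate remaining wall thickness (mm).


Remaining wall = original − CR × time
t = 10.1 − 0.08*7 = 10.1 − 0.56 = 9.54 mm

9.54 mm


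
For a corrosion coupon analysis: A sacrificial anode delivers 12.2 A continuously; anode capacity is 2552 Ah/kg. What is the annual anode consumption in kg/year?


Annual consumption = current * hours per year / capacity
Rate = 12.2 * 8760 / 2552 = 41.9 kg/year

41.9 kg/year


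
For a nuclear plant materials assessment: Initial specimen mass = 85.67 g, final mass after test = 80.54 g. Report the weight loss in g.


Weight loss = initial − final
WL = 85.67 − 80.54 = 5.13 g

5.13 g


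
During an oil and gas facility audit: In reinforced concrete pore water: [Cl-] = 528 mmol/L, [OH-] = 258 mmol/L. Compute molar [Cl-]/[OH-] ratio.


Threshold parameter = [Cl-] / [OH-] (molar basis; both in mmol/L, so units cancel)
Ratio = 528 / 258 = 2.05

2.05


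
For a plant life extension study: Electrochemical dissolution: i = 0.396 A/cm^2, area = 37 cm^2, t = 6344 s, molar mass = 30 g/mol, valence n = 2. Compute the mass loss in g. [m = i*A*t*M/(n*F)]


Apply Faraday's law: m = i*A*t*M / (n*F)
Total charge passed Q = i*A*t = 0.396*37*6344 = 92952.288 C
m = Q*M/(n*F) = 92952.288*30/(2*96485) = 14.45079 g

14.45079 g


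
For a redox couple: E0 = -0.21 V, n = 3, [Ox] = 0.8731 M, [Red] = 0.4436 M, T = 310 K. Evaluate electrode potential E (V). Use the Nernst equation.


Apply the Nernst equation: E = E0 + (RT/nF)*ln([Ox]/[Red])
Step 1: RT/nF = 8.314*310/(3*96485) = 0.00890411 V
Step 2: [Ox]/[Red] = 0.8731/0.4436 = 1.968215
Step 3: ln(1.968215) = 0.677127
Step 4: correction = 0.00890411 * 0.677127 = 0.006 V
E = -0.21 + 0.006 = -0.204 V

-0.204 V


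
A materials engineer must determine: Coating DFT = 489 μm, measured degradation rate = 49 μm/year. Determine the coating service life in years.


Service life = thickness / degradation rate
Life = 489 / 49 = 10.0 years

10.0 years


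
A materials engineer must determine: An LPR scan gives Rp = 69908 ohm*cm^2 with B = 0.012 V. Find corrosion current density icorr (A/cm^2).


Apply the Stern-Geary relation: icorr = B / Rp
icorr = 0.012 / 69908 = 1.717×10^-7 A/cm^2

1.717×10^-7 A/cm^2


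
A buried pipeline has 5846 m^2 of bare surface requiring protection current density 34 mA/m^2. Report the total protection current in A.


I = area * current density, then convert mA → A (÷1000)
I = 5846 * 34 / 1000 = 198.76 A

198.76 A


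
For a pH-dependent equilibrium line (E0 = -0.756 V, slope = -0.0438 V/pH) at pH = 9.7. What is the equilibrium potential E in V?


Apply the Pourbaix line equation: E = E0 + slope*pH
E = -0.756 + (-0.0438)*9.7 = -0.756 + (-0.42486) = -1.18086 V
Rounded to 4 decimal places: E = -1.1809 V

-1.1809 V


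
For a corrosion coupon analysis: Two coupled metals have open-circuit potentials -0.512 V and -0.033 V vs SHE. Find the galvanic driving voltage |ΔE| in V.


Driving voltage is the absolute potential difference.
|ΔE| = |-0.512 − (-0.033)| = 0.479 V

0.479 V


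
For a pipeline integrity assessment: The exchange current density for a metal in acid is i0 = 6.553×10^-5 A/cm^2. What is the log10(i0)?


i0 = 6.553×10^-5 A/cm^2
log10(i0) = -4.184

-4.184


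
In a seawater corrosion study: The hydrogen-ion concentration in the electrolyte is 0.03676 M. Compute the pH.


pH = −log10[H+]
pH = −log10(0.03676) = 1.43

1.43


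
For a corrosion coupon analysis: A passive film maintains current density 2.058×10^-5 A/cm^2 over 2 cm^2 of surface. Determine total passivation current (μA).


I = i_pass * A, then convert A → μA (×10^6)
I = 2.058×10^-5 * 2 * 10^6 = 41.16 μA

41.16 μA


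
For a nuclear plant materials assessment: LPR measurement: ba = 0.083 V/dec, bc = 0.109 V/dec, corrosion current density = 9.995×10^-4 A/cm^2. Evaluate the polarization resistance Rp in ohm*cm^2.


Apply the Stern-Geary equation: Rp = ba*bc / (2.303*icorr*(ba+bc))
ba*bc = 0.083*0.109 = 0.009047
ba+bc = 0.192; 2.303*icorr*(ba+bc) = 2.303*9.995×10^-4*0.192 = 4.4195491×10^-4
Rp = 0.009047 / 4.4195491×10^-4 = 20.5 ohm*cm^2

20.5 ohm*cm^2


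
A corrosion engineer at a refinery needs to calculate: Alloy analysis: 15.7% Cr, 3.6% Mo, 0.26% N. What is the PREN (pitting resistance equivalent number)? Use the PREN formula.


Apply the PREN formula: PREN = Cr + 3.3*Mo + 16*N
PREN = 15.7 + 3.3*3.6 + 16*0.26
PREN = 15.7 + 11.88 + 4.16 = 31.74

31.74


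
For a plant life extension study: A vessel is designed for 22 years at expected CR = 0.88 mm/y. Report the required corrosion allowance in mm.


Corrosion allowance = CR × design life
CA = 0.88 * 22 = 19.36 mm

19.36 mm


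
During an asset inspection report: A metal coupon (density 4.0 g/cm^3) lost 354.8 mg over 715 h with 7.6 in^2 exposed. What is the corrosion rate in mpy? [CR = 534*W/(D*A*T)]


Apply the mpy weight-loss relation: CR = 534 * W / (D * A * T)
Numerator: 534 * 354.8 = 189463.2
Denominator: 4.0 * 7.6 * 715 = 21736.0
CR = 189463.2 / 21736.0 = 8.71656 mpy

8.71656 mpy


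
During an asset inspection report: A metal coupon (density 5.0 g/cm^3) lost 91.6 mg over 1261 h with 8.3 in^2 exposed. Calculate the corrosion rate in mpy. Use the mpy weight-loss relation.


Apply the mpy weight-loss relation: CR = 534 * W / (D * A * T)
Numerator: 534 * 91.6 = 48914.4
Denominator: 5.0 * 8.3 * 1261 = 52331.5
CR = 48914.4 / 52331.5 = 0.9347 mpy

0.9347 mpy


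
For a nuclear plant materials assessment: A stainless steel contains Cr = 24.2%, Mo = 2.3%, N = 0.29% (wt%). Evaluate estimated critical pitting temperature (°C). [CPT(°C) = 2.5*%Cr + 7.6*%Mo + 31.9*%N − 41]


Apply the ASTM G48 empirical CPT estimate: CPT(°C) = 2.5*%Cr + 7.6*%Mo + 31.9*%N − 41
2.5*24.2 = 60.5; 7.6*2.3 = 17.48; 31.9*0.29 = 9.251
CPT = 60.5 + 17.48 + 9.251 − 41 = 46.231 °C
Rounded to 0.1 °C: CPT ≈ 46.2 °C

46.2 °C


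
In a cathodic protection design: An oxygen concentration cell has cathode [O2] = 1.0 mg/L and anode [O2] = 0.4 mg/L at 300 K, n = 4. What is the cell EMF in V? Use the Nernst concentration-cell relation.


Apply the Nernst concentration-cell relation: E = (RT/nF)*ln(C_cathode/C_anode)
RT/nF = 8.314*300/(4*96485) = 0.00646266 V
ln(1.0/0.4) = 0.91629
E = 0.00646266 * 0.91629 = 0.00592 V

0.00592 V


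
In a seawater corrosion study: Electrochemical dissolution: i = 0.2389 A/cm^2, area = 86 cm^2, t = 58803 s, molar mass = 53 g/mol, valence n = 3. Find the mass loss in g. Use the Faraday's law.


Apply Faraday's law: m = i*A*t*M / (n*F)
Total charge passed Q = i*A*t = 0.2389*86*58803 = 1208131.1562 C
m = Q*M/(n*F) = 1208131.1562*53/(3*96485) = 221.2121 g

221.2121 g


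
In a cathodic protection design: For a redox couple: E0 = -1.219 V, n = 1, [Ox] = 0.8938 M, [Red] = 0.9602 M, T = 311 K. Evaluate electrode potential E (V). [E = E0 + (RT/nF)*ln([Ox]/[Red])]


Apply the Nernst equation: E = E0 + (RT/nF)*ln([Ox]/[Red])
Step 1: RT/nF = 8.314*311/(1*96485) = 0.02679851 V
Step 2: [Ox]/[Red] = 0.8938/0.9602 = 0.930848
Step 3: ln(0.930848) = -0.071659
Step 4: correction = 0.02679851 * -0.071659 = -0.002 V
E = -1.219 + -0.002 = -1.221 V

-1.221 V


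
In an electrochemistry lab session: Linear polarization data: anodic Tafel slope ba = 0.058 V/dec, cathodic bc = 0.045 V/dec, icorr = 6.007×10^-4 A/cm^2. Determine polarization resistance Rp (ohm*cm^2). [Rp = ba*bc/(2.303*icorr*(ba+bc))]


Apply the Stern-Geary equation: Rp = ba*bc / (2.303*icorr*(ba+bc))
ba*bc = 0.058*0.045 = 0.00261
ba+bc = 0.103; 2.303*icorr*(ba+bc) = 2.303*6.007×10^-4*0.103 = 1.4249145×10^-4
Rp = 0.00261 / 1.4249145×10^-4 = 18.3 ohm*cm^2

18.3 ohm*cm^2


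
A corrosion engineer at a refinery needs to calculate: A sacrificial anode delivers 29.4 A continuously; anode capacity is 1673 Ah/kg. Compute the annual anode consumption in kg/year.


Annual consumption = current * hours per year / capacity
Rate = 29.4 * 8760 / 1673 = 153.9 kg/year

153.9 kg/year


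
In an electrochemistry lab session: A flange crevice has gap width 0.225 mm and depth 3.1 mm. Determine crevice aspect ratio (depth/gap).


Aspect ratio = depth / gap
Ratio = 3.1 / 0.225 = 13.8

13.8


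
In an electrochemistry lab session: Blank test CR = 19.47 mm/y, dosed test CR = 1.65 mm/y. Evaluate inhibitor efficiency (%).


Apply the inhibitor-efficiency definition: IE = (CR_blank − CR_inh)/CR_blank × 100
IE = (19.47 − 1.65) / 19.47 × 100
IE = 17.82 / 19.47 × 100 = 91.5 %

91.5 %


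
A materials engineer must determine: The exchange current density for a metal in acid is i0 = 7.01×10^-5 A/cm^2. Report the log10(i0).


i0 = 7.01×10^-5 A/cm^2
log10(i0) = -4.154

-4.154


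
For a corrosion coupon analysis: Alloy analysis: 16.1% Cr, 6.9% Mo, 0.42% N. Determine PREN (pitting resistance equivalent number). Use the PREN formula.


Apply the PREN formula: PREN = Cr + 3.3*Mo + 16*N
PREN = 16.1 + 3.3*6.9 + 16*0.42
PREN = 16.1 + 22.77 + 6.72 = 45.59

45.59


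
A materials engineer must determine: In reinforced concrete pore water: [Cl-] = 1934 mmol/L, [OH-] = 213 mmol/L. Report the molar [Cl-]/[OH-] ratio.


Threshold parameter = [Cl-] / [OH-] (molar basis; both in mmol/L, so units cancel)
Ratio = 1934 / 213 = 9.08

9.08


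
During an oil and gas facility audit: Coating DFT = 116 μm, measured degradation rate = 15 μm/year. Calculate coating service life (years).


Service life = thickness / degradation rate
Life = 116 / 15 = 7.7 years

7.7 years


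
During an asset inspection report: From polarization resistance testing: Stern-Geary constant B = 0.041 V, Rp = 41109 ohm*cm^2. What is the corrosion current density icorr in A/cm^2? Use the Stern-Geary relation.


Apply the Stern-Geary relation: icorr = B / Rp
icorr = 0.041 / 41109 = 9.973×10^-7 A/cm^2

9.973×10^-7 A/cm^2


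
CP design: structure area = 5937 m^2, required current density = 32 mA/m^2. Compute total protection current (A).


I = area * current density, then convert mA → A (÷1000)
I = 5937 * 32 / 1000 = 189.98 A

189.98 A


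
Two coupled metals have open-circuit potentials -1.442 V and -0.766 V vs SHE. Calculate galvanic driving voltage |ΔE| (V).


Driving voltage is the absolute potential difference.
|ΔE| = |-1.442 − (-0.766)| = 0.676 V

0.676 V


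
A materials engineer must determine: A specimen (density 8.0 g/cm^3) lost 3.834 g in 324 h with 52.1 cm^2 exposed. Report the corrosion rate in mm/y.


Apply the mm/y weight-loss relation: CR = 87600 * W / (D * A * T)
Numerator: 87600 * 3.834 = 335858.4
Denominator: 8.0 * 52.1 * 324 = 135043.2
CR = 335858.4 / 135043.2 = 2.487044 mm/y

2.487044 mm/y


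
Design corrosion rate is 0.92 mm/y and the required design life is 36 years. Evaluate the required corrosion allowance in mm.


Corrosion allowance = CR × design life
CA = 0.92 * 36 = 33.12 mm

33.12 mm


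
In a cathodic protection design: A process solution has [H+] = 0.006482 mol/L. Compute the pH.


pH = −log10[H+]
pH = −log10(0.006482) = 2.19

2.19


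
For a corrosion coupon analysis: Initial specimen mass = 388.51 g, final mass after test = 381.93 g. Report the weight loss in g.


Weight loss = initial − final
WL = 388.51 − 381.93 = 6.58 g

6.58 g


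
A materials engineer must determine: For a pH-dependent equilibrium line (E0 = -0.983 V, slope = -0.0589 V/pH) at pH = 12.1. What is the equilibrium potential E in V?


Apply the Pourbaix line equation: E = E0 + slope*pH
E = -0.983 + (-0.0589)*12.1 = -0.983 + (-0.71269) = -1.69569 V
Rounded to 3 decimal places: E = -1.696 V

-1.696 V


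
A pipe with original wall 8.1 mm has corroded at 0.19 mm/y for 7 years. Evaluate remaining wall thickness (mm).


Remaining wall = original − CR × time
t = 8.1 − 0.19*7 = 8.1 − 1.33 = 6.77 mm

6.77 mm


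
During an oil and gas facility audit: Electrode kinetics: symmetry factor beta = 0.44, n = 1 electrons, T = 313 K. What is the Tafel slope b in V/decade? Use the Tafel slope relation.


Apply the Tafel slope relation: b = 2.303*R*T/(beta*n*F)
Numerator: 2.303 * 8.314 * 313 = 5993.06
Denominator: 0.44 * 1 * 96485 = 42453.4
b = 5993.06 / 42453.4 = 0.1412 V/decade

0.1412 V/decade


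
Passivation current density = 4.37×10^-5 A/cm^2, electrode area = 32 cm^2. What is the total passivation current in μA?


I = i_pass * A, then convert A → μA (×10^6)
I = 4.37×10^-5 * 32 * 10^6 = 1398.4 μA

1398.4 μA


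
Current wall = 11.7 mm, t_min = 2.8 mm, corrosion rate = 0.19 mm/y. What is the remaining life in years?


Apply the remaining-life relation: RL = (t_current − t_min) / CR
RL = (11.7 − 2.8) / 0.19 = 8.9 / 0.19 = 46.8 years

46.8 years


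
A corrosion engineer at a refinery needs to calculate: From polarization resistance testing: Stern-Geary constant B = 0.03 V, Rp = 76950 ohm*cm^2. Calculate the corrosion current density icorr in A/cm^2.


Apply the Stern-Geary relation: icorr = B / Rp
icorr = 0.03 / 76950 = 3.899×10^-7 A/cm^2

3.899×10^-7 A/cm^2


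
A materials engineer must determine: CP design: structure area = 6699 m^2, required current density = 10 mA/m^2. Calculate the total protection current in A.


I = area * current density, then convert mA → A (÷1000)
I = 6699 * 10 / 1000 = 66.99 A

66.99 A


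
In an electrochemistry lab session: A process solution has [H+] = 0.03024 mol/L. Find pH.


pH = −log10[H+]
pH = −log10(0.03024) = 1.52

1.52


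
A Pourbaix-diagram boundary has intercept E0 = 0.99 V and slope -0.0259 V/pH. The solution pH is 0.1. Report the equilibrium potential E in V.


Apply the Pourbaix line equation: E = E0 + slope*pH
E = 0.99 + (-0.0259)*0.1 = 0.99 + (-0.00259) = 0.98741 V
Rounded to 4 decimal places: E = 0.9874 V

0.9874 V


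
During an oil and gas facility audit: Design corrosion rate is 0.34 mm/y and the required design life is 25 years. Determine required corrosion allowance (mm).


Corrosion allowance = CR × design life
CA = 0.34 * 25 = 8.5 mm

8.5 mm


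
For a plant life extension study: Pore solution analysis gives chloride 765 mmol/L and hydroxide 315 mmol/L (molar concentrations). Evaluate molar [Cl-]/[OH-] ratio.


Threshold parameter = [Cl-] / [OH-] (molar basis; both in mmol/L, so units cancel)
Ratio = 765 / 315 = 2.43

2.43


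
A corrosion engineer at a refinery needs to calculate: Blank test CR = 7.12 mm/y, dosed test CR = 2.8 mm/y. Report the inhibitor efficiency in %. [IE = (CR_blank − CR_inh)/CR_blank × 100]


Apply the inhibitor-efficiency definition: IE = (CR_blank − CR_inh)/CR_blank × 100
IE = (7.12 − 2.8) / 7.12 × 100
IE = 4.32 / 7.12 × 100 = 60.7 %

60.7 %


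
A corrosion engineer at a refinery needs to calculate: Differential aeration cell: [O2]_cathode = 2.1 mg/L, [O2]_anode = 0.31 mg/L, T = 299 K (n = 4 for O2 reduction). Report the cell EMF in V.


Apply the Nernst concentration-cell relation: E = (RT/nF)*ln(C_cathode/C_anode)
RT/nF = 8.314*299/(4*96485) = 0.00644112 V
ln(2.1/0.31) = 1.91312
E = 0.00644112 * 1.91312 = 0.01232 V

0.01232 V


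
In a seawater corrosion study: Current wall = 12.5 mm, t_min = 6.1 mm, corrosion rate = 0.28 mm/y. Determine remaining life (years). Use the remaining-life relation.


Apply the remaining-life relation: RL = (t_current − t_min) / CR
RL = (12.5 − 6.1) / 0.28 = 6.4 / 0.28 = 22.9 years

22.9 years


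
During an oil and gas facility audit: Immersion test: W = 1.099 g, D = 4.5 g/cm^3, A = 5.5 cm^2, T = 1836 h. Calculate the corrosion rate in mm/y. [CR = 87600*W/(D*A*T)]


Apply the mm/y weight-loss relation: CR = 87600 * W / (D * A * T)
Numerator: 87600 * 1.099 = 96272.4
Denominator: 4.5 * 5.5 * 1836 = 45441.0
CR = 96272.4 / 45441.0 = 2.11862 mm/y

2.11862 mm/y


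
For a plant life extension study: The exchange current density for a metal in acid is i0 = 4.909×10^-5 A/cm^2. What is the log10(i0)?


i0 = 4.909×10^-5 A/cm^2
log10(i0) = -4.309

-4.309


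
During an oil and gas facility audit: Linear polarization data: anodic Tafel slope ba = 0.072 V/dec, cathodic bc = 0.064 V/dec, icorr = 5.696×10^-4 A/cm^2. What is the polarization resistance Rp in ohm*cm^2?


Apply the Stern-Geary equation: Rp = ba*bc / (2.303*icorr*(ba+bc))
ba*bc = 0.072*0.064 = 0.004608
ba+bc = 0.136; 2.303*icorr*(ba+bc) = 2.303*5.696×10^-4*0.136 = 1.7840328×10^-4
Rp = 0.004608 / 1.7840328×10^-4 = 25.8 ohm*cm^2

25.8 ohm*cm^2


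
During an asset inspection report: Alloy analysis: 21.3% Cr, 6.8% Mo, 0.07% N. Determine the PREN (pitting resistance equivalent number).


Apply the PREN formula: PREN = Cr + 3.3*Mo + 16*N
PREN = 21.3 + 3.3*6.8 + 16*0.07
PREN = 21.3 + 22.44 + 1.12 = 44.86

44.86


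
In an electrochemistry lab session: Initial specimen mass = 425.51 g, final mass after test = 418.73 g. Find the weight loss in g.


Weight loss = initial − final
WL = 425.51 − 418.73 = 6.78 g

6.78 g


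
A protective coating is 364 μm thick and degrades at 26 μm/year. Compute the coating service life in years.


Service life = thickness / degradation rate
Life = 364 / 26 = 14.0 years

14.0 years


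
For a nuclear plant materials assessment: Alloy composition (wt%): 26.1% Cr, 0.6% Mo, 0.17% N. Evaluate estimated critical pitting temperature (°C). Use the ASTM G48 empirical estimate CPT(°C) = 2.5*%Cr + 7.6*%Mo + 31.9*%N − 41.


Apply the ASTM G48 empirical CPT estimate: CPT(°C) = 2.5*%Cr + 7.6*%Mo + 31.9*%N − 41
2.5*26.1 = 65.25; 7.6*0.6 = 4.56; 31.9*0.17 = 5.423
CPT = 65.25 + 4.56 + 5.423 − 41 = 34.233 °C
Rounded to 0.1 °C: CPT ≈ 34.2 °C

34.2 °C


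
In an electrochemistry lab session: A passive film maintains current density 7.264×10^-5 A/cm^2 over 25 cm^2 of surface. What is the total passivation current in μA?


I = i_pass * A, then convert A → μA (×10^6)
I = 7.264×10^-5 * 25 * 10^6 = 1816.0 μA

1816.0 μA


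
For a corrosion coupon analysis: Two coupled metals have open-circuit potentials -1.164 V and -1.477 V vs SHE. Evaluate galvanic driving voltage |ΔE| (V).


Driving voltage is the absolute potential difference.
|ΔE| = |-1.164 − (-1.477)| = 0.313 V

0.313 V


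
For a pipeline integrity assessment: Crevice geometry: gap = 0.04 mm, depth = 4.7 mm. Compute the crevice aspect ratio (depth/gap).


Aspect ratio = depth / gap
Ratio = 4.7 / 0.04 = 117.5

117.5


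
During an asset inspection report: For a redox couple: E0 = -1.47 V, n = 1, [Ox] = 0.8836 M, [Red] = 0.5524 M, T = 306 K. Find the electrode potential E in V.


Apply the Nernst equation: E = E0 + (RT/nF)*ln([Ox]/[Red])
Step 1: RT/nF = 8.314*306/(1*96485) = 0.02636766 V
Step 2: [Ox]/[Red] = 0.8836/0.5524 = 1.599566
Step 3: ln(1.599566) = 0.469732
Step 4: correction = 0.02636766 * 0.469732 = 0.012 V
E = -1.47 + 0.012 = -1.458 V

-1.458 V


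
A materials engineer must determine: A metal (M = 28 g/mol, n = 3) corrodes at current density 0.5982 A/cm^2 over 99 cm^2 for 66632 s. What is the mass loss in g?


Apply Faraday's law: m = i*A*t*M / (n*F)
Total charge passed Q = i*A*t = 0.5982*99*66632 = 3946066.9776 C
m = Q*M/(n*F) = 3946066.9776*28/(3*96485) = 381.71693 g

381.71693 g


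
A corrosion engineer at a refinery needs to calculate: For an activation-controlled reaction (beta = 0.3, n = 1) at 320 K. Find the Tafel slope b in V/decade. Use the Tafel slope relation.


Apply the Tafel slope relation: b = 2.303*R*T/(beta*n*F)
Numerator: 2.303 * 8.314 * 320 = 6127.09
Denominator: 0.3 * 1 * 96485 = 28945.5
b = 6127.09 / 28945.5 = 0.2117 V/decade

0.2117 V/decade


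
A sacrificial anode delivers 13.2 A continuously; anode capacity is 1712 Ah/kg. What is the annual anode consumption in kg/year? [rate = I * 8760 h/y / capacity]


Annual consumption = current * hours per year / capacity
Rate = 13.2 * 8760 / 1712 = 67.5 kg/year

67.5 kg/year


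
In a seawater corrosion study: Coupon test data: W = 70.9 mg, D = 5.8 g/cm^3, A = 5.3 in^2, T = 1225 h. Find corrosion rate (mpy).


Apply the mpy weight-loss relation: CR = 534 * W / (D * A * T)
Numerator: 534 * 70.9 = 37860.6
Denominator: 5.8 * 5.3 * 1225 = 37656.5
CR = 37860.6 / 37656.5 = 1.0054 mpy

1.0054 mpy


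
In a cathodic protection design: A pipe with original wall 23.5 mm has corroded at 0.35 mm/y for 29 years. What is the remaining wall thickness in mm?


Remaining wall = original − CR × time
t = 23.5 − 0.35*29 = 23.5 − 10.15 = 13.35 mm

13.35 mm


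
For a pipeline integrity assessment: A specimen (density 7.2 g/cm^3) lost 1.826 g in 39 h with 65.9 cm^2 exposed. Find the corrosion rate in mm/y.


Apply the mm/y weight-loss relation: CR = 87600 * W / (D * A * T)
Numerator: 87600 * 1.826 = 159957.6
Denominator: 7.2 * 65.9 * 39 = 18504.72
CR = 159957.6 / 18504.72 = 8.644151 mm/y

8.644151 mm/y


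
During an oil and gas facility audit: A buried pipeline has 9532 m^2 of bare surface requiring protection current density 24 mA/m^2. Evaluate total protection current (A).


I = area * current density, then convert mA → A (÷1000)
I = 9532 * 24 / 1000 = 228.77 A

228.77 A


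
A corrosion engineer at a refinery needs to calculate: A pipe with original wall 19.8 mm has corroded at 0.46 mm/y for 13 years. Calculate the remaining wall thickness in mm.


Remaining wall = original − CR × time
t = 19.8 − 0.46*13 = 19.8 − 5.98 = 13.82 mm

13.82 mm


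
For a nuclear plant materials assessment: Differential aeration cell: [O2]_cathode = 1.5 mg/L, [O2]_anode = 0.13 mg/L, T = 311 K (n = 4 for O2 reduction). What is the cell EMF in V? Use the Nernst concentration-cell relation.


Apply the Nernst concentration-cell relation: E = (RT/nF)*ln(C_cathode/C_anode)
RT/nF = 8.314*311/(4*96485) = 0.00669963 V
ln(1.5/0.13) = 2.44569
E = 0.00669963 * 2.44569 = 0.01639 V

0.01639 V


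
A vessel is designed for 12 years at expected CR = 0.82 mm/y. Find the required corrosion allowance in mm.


Corrosion allowance = CR × design life
CA = 0.82 * 12 = 9.84 mm

9.84 mm


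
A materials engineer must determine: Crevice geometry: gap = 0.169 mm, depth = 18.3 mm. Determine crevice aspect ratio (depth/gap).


Aspect ratio = depth / gap
Ratio = 18.3 / 0.169 = 108.3

108.3


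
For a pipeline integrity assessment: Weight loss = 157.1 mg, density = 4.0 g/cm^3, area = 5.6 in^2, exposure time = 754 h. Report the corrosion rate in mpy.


Apply the mpy weight-loss relation: CR = 534 * W / (D * A * T)
Numerator: 534 * 157.1 = 83891.4
Denominator: 4.0 * 5.6 * 754 = 16889.6
CR = 83891.4 / 16889.6 = 4.967 mpy

4.967 mpy


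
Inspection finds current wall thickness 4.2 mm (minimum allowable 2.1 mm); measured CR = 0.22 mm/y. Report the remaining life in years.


Apply the remaining-life relation: RL = (t_current − t_min) / CR
RL = (4.2 − 2.1) / 0.22 = 2.1 / 0.22 = 9.5 years

9.5 years


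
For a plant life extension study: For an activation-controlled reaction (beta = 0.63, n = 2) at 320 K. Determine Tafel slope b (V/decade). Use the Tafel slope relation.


Apply the Tafel slope relation: b = 2.303*R*T/(beta*n*F)
Numerator: 2.303 * 8.314 * 320 = 6127.09
Denominator: 0.63 * 2 * 96485 = 121571.1
b = 6127.09 / 121571.1 = 0.05 V/decade

0.05 V/decade


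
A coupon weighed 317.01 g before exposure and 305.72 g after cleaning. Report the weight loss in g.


Weight loss = initial − final
WL = 317.01 − 305.72 = 11.29 g

11.29 g


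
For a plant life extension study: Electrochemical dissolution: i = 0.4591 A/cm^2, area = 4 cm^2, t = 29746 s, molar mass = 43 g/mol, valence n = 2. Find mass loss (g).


Apply Faraday's law: m = i*A*t*M / (n*F)
Total charge passed Q = i*A*t = 0.4591*4*29746 = 54625.5544 C
m = Q*M/(n*F) = 54625.5544*43/(2*96485) = 12.172 g

12.172 g


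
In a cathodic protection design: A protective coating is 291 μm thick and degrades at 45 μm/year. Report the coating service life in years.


Service life = thickness / degradation rate
Life = 291 / 45 = 6.5 years

6.5 years


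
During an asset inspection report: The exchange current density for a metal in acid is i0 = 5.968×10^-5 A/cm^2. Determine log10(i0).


i0 = 5.968×10^-5 A/cm^2
log10(i0) = -4.224

-4.224


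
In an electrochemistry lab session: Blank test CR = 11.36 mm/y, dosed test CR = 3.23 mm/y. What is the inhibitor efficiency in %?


Apply the inhibitor-efficiency definition: IE = (CR_blank − CR_inh)/CR_blank × 100
IE = (11.36 − 3.23) / 11.36 × 100
IE = 8.13 / 11.36 × 100 = 71.6 %

71.6 %


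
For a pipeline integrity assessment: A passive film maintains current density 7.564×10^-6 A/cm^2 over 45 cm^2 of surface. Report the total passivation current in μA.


I = i_pass * A, then convert A → μA (×10^6)
I = 7.564×10^-6 * 45 * 10^6 = 340.38 μA

340.38 μA


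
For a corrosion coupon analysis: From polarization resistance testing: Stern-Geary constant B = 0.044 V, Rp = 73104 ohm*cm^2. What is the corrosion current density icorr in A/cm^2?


Apply the Stern-Geary relation: icorr = B / Rp
icorr = 0.044 / 73104 = 6.019×10^-7 A/cm^2

6.019×10^-7 A/cm^2


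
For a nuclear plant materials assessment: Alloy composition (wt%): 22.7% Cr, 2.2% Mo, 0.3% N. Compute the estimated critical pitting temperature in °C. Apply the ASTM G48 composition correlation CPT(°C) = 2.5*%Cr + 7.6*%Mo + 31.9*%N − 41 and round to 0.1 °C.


Apply the ASTM G48 empirical CPT estimate: CPT(°C) = 2.5*%Cr + 7.6*%Mo + 31.9*%N − 41
2.5*22.7 = 56.75; 7.6*2.2 = 16.72; 31.9*0.3 = 9.57
CPT = 56.75 + 16.72 + 9.57 − 41 = 42.04 °C
Rounded to 0.1 °C: CPT ≈ 42.0 °C

42.0 °C


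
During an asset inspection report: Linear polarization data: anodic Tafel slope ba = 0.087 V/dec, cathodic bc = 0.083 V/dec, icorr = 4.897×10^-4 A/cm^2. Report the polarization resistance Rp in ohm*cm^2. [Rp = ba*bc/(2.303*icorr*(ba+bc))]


Apply the Stern-Geary equation: Rp = ba*bc / (2.303*icorr*(ba+bc))
ba*bc = 0.087*0.083 = 0.007221
ba+bc = 0.17; 2.303*icorr*(ba+bc) = 2.303*4.897×10^-4*0.17 = 1.9172245×10^-4
Rp = 0.007221 / 1.9172245×10^-4 = 37.7 ohm*cm^2

37.7 ohm*cm^2


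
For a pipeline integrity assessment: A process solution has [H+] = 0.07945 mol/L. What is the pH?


pH = −log10[H+]
pH = −log10(0.07945) = 1.1

1.1


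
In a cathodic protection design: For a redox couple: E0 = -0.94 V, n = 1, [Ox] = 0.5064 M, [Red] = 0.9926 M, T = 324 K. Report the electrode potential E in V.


Apply the Nernst equation: E = E0 + (RT/nF)*ln([Ox]/[Red])
Step 1: RT/nF = 8.314*324/(1*96485) = 0.0279187 V
Step 2: [Ox]/[Red] = 0.5064/0.9926 = 0.510175
Step 3: ln(0.510175) = -0.673001
Step 4: correction = 0.0279187 * -0.673001 = -0.0188 V
E = -0.94 + -0.0188 = -0.9588 V

-0.9588 V


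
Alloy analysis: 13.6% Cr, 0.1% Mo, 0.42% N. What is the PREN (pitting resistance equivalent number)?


Apply the PREN formula: PREN = Cr + 3.3*Mo + 16*N
PREN = 13.6 + 3.3*0.1 + 16*0.42
PREN = 13.6 + 0.33 + 6.72 = 20.65

20.65


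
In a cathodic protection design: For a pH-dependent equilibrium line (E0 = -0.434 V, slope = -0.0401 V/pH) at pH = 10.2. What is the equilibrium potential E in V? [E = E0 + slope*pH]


Apply the Pourbaix line equation: E = E0 + slope*pH
E = -0.434 + (-0.0401)*10.2 = -0.434 + (-0.40902) = -0.84302 V
Rounded to 4 decimal places: E = -0.8430 V

-0.8430 V


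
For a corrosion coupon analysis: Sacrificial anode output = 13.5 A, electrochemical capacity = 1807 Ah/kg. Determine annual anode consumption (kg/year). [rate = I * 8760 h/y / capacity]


Annual consumption = current * hours per year / capacity
Rate = 13.5 * 8760 / 1807 = 65.4 kg/year

65.4 kg/year


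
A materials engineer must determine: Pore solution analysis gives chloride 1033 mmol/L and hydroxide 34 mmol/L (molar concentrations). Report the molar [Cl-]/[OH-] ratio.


Threshold parameter = [Cl-] / [OH-] (molar basis; both in mmol/L, so units cancel)
Ratio = 1033 / 34 = 30.38

30.38


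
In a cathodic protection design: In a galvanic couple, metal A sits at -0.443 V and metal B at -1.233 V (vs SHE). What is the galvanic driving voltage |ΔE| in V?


Driving voltage is the absolute potential difference.
|ΔE| = |-0.443 − (-1.233)| = 0.79 V

0.79 V


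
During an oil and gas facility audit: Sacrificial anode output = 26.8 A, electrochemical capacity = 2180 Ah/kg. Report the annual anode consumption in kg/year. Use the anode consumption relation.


Annual consumption = current * hours per year / capacity
Rate = 26.8 * 8760 / 2180 = 107.7 kg/year

107.7 kg/year


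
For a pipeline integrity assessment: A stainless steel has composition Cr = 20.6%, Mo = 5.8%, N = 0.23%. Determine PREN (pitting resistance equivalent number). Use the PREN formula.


Apply the PREN formula: PREN = Cr + 3.3*Mo + 16*N
PREN = 20.6 + 3.3*5.8 + 16*0.23
PREN = 20.6 + 19.14 + 3.68 = 43.42

43.42


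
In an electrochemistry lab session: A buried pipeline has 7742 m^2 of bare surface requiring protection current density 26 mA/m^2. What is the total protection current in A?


I = area * current density, then convert mA → A (÷1000)
I = 7742 * 26 / 1000 = 201.29 A

201.29 A


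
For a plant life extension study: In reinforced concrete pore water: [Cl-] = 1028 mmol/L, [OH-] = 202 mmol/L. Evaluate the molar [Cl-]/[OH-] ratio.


Threshold parameter = [Cl-] / [OH-] (molar basis; both in mmol/L, so units cancel)
Ratio = 1028 / 202 = 5.09

5.09


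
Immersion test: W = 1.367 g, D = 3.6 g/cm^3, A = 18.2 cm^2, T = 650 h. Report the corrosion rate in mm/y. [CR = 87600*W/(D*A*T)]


Apply the mm/y weight-loss relation: CR = 87600 * W / (D * A * T)
Numerator: 87600 * 1.367 = 119749.2
Denominator: 3.6 * 18.2 * 650 = 42588.0
CR = 119749.2 / 42588.0 = 2.81181 mm/y

2.81181 mm/y


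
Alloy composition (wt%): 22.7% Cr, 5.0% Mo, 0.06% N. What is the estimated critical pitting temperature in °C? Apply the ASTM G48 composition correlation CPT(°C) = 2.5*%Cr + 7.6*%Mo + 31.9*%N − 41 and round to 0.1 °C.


Apply the ASTM G48 empirical CPT estimate: CPT(°C) = 2.5*%Cr + 7.6*%Mo + 31.9*%N − 41
2.5*22.7 = 56.75; 7.6*5.0 = 38; 31.9*0.06 = 1.914
CPT = 56.75 + 38 + 1.914 − 41 = 55.664 °C
Rounded to 0.1 °C: CPT ≈ 55.7 °C

55.7 °C


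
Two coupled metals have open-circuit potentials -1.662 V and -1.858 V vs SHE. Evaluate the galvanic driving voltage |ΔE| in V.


Driving voltage is the absolute potential difference.
|ΔE| = |-1.662 − (-1.858)| = 0.196 V

0.196 V


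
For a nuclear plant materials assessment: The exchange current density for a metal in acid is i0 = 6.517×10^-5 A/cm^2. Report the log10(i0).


i0 = 6.517×10^-5 A/cm^2
log10(i0) = -4.186

-4.186


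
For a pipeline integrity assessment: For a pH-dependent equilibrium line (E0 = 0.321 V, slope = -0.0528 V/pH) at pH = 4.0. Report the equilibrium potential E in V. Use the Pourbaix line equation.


Apply the Pourbaix line equation: E = E0 + slope*pH
E = 0.321 + (-0.0528)*4.0 = 0.321 + (-0.2112) = 0.1098 V
Rounded to 4 decimal places: E = 0.1098 V

0.1098 V


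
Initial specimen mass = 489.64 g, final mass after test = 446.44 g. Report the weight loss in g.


Weight loss = initial − final
WL = 489.64 − 446.44 = 43.2 g

43.2 g


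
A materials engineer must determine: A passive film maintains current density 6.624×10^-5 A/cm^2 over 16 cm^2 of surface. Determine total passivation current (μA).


I = i_pass * A, then convert A → μA (×10^6)
I = 6.624×10^-5 * 16 * 10^6 = 1059.84 μA

1059.84 μA


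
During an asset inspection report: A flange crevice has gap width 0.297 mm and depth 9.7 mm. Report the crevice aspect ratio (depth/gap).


Aspect ratio = depth / gap
Ratio = 9.7 / 0.297 = 32.7

32.7


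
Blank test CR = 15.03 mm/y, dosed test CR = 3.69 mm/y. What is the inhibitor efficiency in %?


Apply the inhibitor-efficiency definition: IE = (CR_blank − CR_inh)/CR_blank × 100
IE = (15.03 − 3.69) / 15.03 × 100
IE = 11.34 / 15.03 × 100 = 75.4 %

75.4 %


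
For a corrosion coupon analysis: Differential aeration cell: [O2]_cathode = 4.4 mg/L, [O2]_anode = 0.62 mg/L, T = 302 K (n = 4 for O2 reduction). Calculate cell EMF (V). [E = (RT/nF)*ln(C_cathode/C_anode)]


Apply the Nernst concentration-cell relation: E = (RT/nF)*ln(C_cathode/C_anode)
RT/nF = 8.314*302/(4*96485) = 0.00650575 V
ln(4.4/0.62) = 1.95964
E = 0.00650575 * 1.95964 = 0.01275 V

0.01275 V


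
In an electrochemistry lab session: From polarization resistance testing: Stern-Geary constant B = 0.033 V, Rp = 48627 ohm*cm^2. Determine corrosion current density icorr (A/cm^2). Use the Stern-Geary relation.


Apply the Stern-Geary relation: icorr = B / Rp
icorr = 0.033 / 48627 = 6.786×10^-7 A/cm^2

6.786×10^-7 A/cm^2


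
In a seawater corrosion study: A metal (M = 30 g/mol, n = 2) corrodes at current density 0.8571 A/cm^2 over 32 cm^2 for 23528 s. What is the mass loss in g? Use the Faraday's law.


Apply Faraday's law: m = i*A*t*M / (n*F)
Total charge passed Q = i*A*t = 0.8571*32*23528 = 645307.1616 C
m = Q*M/(n*F) = 645307.1616*30/(2*96485) = 100.32241 g

100.32241 g


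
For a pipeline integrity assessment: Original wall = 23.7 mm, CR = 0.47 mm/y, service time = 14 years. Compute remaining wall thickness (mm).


Remaining wall = original − CR × time
t = 23.7 − 0.47*14 = 23.7 − 6.58 = 17.12 mm

17.12 mm


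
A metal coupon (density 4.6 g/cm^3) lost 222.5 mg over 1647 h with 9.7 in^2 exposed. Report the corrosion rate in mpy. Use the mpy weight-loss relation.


Apply the mpy weight-loss relation: CR = 534 * W / (D * A * T)
Numerator: 534 * 222.5 = 118815.0
Denominator: 4.6 * 9.7 * 1647 = 73489.14
CR = 118815.0 / 73489.14 = 1.617 mpy

1.617 mpy


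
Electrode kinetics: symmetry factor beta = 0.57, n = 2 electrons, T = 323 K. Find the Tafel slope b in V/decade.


Apply the Tafel slope relation: b = 2.303*R*T/(beta*n*F)
Numerator: 2.303 * 8.314 * 323 = 6184.53
Denominator: 0.57 * 2 * 96485 = 109992.9
b = 6184.53 / 109992.9 = 0.056 V/decade

0.056 V/decade


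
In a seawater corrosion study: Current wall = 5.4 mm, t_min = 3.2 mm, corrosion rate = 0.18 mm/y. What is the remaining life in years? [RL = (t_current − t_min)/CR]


Apply the remaining-life relation: RL = (t_current − t_min) / CR
RL = (5.4 − 3.2) / 0.18 = 2.2 / 0.18 = 12.2 years

12.2 years


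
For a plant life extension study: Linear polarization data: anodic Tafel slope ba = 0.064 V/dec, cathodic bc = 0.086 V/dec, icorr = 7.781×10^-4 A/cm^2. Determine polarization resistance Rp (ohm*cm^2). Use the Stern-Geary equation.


Apply the Stern-Geary equation: Rp = ba*bc / (2.303*icorr*(ba+bc))
ba*bc = 0.064*0.086 = 0.005504
ba+bc = 0.15; 2.303*icorr*(ba+bc) = 2.303*7.781×10^-4*0.15 = 2.6879464×10^-4
Rp = 0.005504 / 2.6879464×10^-4 = 20.5 ohm*cm^2

20.5 ohm*cm^2


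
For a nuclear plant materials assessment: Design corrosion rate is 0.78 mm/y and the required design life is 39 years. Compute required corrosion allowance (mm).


Corrosion allowance = CR × design life
CA = 0.78 * 39 = 30.42 mm

30.42 mm
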